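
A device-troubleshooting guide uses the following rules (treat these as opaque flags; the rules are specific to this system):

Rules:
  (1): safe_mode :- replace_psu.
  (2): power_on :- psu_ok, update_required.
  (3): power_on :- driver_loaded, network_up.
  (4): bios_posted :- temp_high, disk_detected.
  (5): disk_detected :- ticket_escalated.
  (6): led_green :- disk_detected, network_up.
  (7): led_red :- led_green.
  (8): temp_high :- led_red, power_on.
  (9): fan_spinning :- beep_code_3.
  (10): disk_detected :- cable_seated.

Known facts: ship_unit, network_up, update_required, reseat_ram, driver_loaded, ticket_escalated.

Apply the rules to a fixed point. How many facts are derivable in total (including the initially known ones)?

12

Round 1: (3) [power_on :- driver_loaded, network_up.]; (5) [disk_detected :- ticket_escalated.]. New: power_on, disk_detected.
Round 2: (6) [led_green :- disk_detected, network_up.]. New: led_green.
Round 3: (7) [led_red :- led_green.]. New: led_red.
Round 4: (8) [temp_high :- led_red, power_on.]. New: temp_high.
Round 5: (4) [bios_posted :- temp_high, disk_detected.]. New: bios_posted.
Closure: {bios_posted, disk_detected, driver_loaded, led_green, led_red, network_up, power_on, reseat_ram, ship_unit, temp_high, ticket_escalated, update_required} — 12 facts.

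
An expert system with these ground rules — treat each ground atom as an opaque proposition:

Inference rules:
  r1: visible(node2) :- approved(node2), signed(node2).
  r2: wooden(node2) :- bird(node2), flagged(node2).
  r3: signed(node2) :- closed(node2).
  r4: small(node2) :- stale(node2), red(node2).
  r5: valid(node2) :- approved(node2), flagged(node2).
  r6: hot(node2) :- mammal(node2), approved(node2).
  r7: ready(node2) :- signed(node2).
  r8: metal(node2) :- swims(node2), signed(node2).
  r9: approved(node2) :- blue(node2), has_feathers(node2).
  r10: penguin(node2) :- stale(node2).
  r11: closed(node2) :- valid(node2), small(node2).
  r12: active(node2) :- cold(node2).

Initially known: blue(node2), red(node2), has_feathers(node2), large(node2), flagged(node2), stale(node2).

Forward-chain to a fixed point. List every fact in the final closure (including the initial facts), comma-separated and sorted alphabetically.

approved(node2), blue(node2), closed(node2), flagged(node2), has_feathers(node2), large(node2), penguin(node2), ready(node2), red(node2), signed(node2), small(node2), stale(node2), valid(node2), visible(node2)

Round 1 — r4, r9, r10, derive small(node2), approved(node2), penguin(node2).
Round 2 — r5, derive valid(node2).
Round 3 — r11, derive closed(node2).
Round 4 — r3, derive signed(node2).
Round 5 — r1, r7, derive visible(node2), ready(node2).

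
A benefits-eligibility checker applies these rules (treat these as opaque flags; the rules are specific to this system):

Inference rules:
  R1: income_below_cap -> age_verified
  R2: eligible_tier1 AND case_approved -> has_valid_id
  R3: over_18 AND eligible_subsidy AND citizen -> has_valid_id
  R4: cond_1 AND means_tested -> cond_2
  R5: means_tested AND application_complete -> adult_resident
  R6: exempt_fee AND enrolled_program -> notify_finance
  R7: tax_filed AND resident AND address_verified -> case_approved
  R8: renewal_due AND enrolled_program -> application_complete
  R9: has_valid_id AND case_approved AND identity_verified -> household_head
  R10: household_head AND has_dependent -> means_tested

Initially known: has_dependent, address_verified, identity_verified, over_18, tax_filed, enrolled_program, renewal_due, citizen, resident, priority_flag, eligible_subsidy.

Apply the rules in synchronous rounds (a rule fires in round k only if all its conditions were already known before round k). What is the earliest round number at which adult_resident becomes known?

Round 1 fires R3, R7, R8, giving has_valid_id, case_approved, application_complete.
Round 2 fires R9, giving household_head.
Round 3 fires R10, giving means_tested.
Round 4 fires R5, giving adult_resident.
adult_resident first appears in round 4.

4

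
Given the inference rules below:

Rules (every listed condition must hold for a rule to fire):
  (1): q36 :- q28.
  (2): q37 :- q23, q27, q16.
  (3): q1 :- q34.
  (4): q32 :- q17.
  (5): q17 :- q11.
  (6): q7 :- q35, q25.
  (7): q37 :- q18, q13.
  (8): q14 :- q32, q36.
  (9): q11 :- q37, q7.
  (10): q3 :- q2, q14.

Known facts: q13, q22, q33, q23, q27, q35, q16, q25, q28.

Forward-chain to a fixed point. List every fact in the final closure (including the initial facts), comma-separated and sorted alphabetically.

q11, q13, q14, q16, q17, q22, q23, q25, q27, q28, q32, q33, q35, q36, q37, q7

Round 1: (1) [q36 :- q28.]; (2) [q37 :- q23, q27, q16.]; (6) [q7 :- q35, q25.]. New: q36, q37, q7.
Round 2: (9) [q11 :- q37, q7.]. New: q11.
Round 3: (5) [q17 :- q11.]. New: q17.
Round 4: (4) [q32 :- q17.]. New: q32.
Round 5: (8) [q14 :- q32, q36.]. New: q14.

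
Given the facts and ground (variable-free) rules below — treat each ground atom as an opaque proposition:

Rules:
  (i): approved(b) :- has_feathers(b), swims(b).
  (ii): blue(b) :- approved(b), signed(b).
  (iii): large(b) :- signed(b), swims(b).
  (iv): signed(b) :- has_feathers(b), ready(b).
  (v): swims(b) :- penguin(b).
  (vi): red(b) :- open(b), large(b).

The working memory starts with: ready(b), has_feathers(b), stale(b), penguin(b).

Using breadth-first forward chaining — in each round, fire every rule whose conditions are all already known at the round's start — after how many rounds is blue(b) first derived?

3

[1] (iv) [signed(b) :- has_feathers(b), ready(b).]; (v) [swims(b) :- penguin(b).]. ⇒ new: signed(b), swims(b).
[2] (i) [approved(b) :- has_feathers(b), swims(b).]; (iii) [large(b) :- signed(b), swims(b).]. ⇒ new: approved(b), large(b).
[3] (ii) [blue(b) :- approved(b), signed(b).]. ⇒ new: blue(b).
blue(b) first appears in round 3.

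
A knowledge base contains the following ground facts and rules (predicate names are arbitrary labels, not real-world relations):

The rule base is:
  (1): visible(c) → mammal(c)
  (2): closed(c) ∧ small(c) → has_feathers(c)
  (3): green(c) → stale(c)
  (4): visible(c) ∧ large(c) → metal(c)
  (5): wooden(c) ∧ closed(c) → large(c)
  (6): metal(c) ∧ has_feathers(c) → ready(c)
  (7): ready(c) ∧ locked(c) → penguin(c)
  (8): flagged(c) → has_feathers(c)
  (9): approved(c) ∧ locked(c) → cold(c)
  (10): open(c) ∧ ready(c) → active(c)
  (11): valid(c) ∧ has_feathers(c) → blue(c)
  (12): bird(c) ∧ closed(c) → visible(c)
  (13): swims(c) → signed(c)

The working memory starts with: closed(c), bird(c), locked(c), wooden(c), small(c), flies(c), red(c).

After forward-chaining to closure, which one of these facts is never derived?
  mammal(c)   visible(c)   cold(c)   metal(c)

Round 1: (2) [closed(c) ∧ small(c) → has_feathers(c)]; (5) [wooden(c) ∧ closed(c) → large(c)]; (12) [bird(c) ∧ closed(c) → visible(c)]. Adds has_feathers(c), large(c), visible(c).
Round 2: (1) [visible(c) → mammal(c)]; (4) [visible(c) ∧ large(c) → metal(c)]. Adds mammal(c), metal(c).
Round 3: (6) [metal(c) ∧ has_feathers(c) → ready(c)]. Adds ready(c).
Round 4: (7) [ready(c) ∧ locked(c) → penguin(c)]. Adds penguin(c).
Derived: metal(c) (round 2), mammal(c) (round 2), visible(c) (round 1). cold(c) never appears in any round.

cold(c)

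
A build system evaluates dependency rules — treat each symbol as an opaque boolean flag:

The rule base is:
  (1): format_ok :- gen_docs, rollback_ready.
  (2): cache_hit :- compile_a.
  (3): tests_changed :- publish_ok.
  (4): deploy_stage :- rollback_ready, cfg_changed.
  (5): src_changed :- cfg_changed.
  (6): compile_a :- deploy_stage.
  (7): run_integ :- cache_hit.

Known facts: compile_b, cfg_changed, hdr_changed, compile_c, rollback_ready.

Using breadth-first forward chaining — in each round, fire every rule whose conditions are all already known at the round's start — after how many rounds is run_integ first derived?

Round 1 — (4), (5), derive deploy_stage, src_changed.
Round 2 — (6), derive compile_a.
Round 3 — (2), derive cache_hit.
Round 4 — (7), derive run_integ.
run_integ first appears in round 4.

4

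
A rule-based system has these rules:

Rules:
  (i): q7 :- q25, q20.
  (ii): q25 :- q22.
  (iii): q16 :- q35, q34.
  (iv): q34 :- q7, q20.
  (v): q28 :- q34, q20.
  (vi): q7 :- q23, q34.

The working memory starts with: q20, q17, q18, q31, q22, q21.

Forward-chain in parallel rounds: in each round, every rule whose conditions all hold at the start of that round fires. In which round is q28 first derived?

Round 1 fires (ii), giving q25.
Round 2 fires (i), giving q7.
Round 3 fires (iv), giving q34.
Round 4 fires (v), giving q28.
q28 first appears in round 4.

4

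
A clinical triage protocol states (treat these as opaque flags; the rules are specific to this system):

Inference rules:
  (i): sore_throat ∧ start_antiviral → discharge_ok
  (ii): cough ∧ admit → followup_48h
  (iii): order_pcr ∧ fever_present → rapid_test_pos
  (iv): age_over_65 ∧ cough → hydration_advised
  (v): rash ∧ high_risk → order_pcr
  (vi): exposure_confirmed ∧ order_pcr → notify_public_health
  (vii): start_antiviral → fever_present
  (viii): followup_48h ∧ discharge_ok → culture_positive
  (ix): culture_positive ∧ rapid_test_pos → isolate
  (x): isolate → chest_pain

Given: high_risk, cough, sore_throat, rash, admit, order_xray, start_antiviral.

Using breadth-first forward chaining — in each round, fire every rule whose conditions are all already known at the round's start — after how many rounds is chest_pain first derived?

4

Round 1: (i) [sore_throat ∧ start_antiviral → discharge_ok]; (ii) [cough ∧ admit → followup_48h]; (v) [rash ∧ high_risk → order_pcr]; (vii) [start_antiviral → fever_present]. New: discharge_ok, followup_48h, order_pcr, fever_present.
Round 2: (iii) [order_pcr ∧ fever_present → rapid_test_pos]; (viii) [followup_48h ∧ discharge_ok → culture_positive]. New: rapid_test_pos, culture_positive.
Round 3: (ix) [culture_positive ∧ rapid_test_pos → isolate]. New: isolate.
Round 4: (x) [isolate → chest_pain]. New: chest_pain.
chest_pain first appears in round 4.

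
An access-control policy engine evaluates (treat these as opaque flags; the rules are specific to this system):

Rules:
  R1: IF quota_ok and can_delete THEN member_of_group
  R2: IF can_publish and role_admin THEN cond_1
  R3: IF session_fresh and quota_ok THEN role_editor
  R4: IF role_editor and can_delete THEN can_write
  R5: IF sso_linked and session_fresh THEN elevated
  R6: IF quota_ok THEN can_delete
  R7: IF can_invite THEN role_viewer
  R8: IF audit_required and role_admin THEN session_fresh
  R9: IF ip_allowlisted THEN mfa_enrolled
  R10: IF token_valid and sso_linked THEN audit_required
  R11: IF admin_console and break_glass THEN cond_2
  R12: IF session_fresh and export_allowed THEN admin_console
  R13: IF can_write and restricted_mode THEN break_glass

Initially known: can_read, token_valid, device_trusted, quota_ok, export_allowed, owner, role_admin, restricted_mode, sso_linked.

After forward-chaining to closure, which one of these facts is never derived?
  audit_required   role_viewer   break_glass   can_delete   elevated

Round 1: R6 [IF quota_ok THEN can_delete]; R10 [IF token_valid and sso_linked THEN audit_required]. Adds can_delete, audit_required.
Round 2: R1 [IF quota_ok and can_delete THEN member_of_group]; R8 [IF audit_required and role_admin THEN session_fresh]. Adds member_of_group, session_fresh.
Round 3: R3 [IF session_fresh and quota_ok THEN role_editor]; R5 [IF sso_linked and session_fresh THEN elevated]; R12 [IF session_fresh and export_allowed THEN admin_console]. Adds role_editor, elevated, admin_console.
Round 4: R4 [IF role_editor and can_delete THEN can_write]. Adds can_write.
Round 5: R13 [IF can_write and restricted_mode THEN break_glass]. Adds break_glass.
Round 6: R11 [IF admin_console and break_glass THEN cond_2]. Adds cond_2.
Derived: elevated (round 3), audit_required (round 1), break_glass (round 5), can_delete (round 1). role_viewer never appears in any round.

role_viewer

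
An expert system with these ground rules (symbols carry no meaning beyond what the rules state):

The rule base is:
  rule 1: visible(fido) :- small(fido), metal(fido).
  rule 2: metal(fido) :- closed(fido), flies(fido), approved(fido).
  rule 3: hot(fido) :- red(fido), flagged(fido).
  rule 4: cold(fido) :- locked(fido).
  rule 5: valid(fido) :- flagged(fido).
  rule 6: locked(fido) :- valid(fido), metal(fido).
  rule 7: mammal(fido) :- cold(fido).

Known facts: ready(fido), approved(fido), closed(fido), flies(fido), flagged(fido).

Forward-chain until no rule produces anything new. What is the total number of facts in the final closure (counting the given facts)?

Round 1 fires rule 2, rule 5, giving metal(fido), valid(fido).
Round 2 fires rule 6, giving locked(fido).
Round 3 fires rule 4, giving cold(fido).
Round 4 fires rule 7, giving mammal(fido).
Closure: {approved(fido), closed(fido), cold(fido), flagged(fido), flies(fido), locked(fido), mammal(fido), metal(fido), ready(fido), valid(fido)} — 10 facts.

10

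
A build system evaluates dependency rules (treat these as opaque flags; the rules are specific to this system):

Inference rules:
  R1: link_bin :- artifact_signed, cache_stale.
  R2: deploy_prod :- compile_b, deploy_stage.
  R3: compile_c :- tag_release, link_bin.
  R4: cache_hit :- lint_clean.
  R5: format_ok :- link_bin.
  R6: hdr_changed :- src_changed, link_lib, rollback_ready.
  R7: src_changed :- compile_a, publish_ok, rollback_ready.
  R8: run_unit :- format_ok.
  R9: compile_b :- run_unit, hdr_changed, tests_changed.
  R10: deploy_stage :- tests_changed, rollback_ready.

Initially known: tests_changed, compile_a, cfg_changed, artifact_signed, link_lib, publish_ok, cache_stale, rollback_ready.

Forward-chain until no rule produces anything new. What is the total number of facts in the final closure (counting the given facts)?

16

Round 1 — R1, R7, R10, derive link_bin, src_changed, deploy_stage.
Round 2 — R5, R6, derive format_ok, hdr_changed.
Round 3 — R8, derive run_unit.
Round 4 — R9, derive compile_b.
Round 5 — R2, derive deploy_prod.
Closure: {artifact_signed, cache_stale, cfg_changed, compile_a, compile_b, deploy_prod, deploy_stage, format_ok, hdr_changed, link_bin, link_lib, publish_ok, rollback_ready, run_unit, src_changed, tests_changed} — 16 facts.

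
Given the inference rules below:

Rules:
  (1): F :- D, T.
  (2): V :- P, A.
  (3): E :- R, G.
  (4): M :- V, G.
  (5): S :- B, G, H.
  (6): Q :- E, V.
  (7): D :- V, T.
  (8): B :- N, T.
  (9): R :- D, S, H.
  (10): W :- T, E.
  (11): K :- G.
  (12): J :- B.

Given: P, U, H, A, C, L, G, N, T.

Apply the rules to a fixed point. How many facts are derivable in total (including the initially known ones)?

Round 1 fires (2), (8), (11), giving V, B, K.
Round 2 fires (4), (5), (7), (12), giving M, S, D, J.
Round 3 fires (1), (9), giving F, R.
Round 4 fires (3), giving E.
Round 5 fires (6), (10), giving Q, W.
Closure: {A, B, C, D, E, F, G, H, J, K, L, M, N, P, Q, R, S, T, U, V, W} — 21 facts.

21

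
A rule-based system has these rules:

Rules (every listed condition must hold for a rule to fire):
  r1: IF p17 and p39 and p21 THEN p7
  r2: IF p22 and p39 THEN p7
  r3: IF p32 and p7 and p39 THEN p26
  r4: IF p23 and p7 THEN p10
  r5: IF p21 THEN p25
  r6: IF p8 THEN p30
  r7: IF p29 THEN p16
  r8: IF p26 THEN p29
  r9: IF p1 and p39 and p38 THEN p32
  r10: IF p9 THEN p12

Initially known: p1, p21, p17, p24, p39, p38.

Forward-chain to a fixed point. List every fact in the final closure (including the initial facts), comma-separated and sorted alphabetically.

Round 1: r1 [IF p17 and p39 and p21 THEN p7]; r5 [IF p21 THEN p25]; r9 [IF p1 and p39 and p38 THEN p32]. Adds p7, p25, p32.
Round 2: r3 [IF p32 and p7 and p39 THEN p26]. Adds p26.
Round 3: r8 [IF p26 THEN p29]. Adds p29.
Round 4: r7 [IF p29 THEN p16]. Adds p16.

p1, p16, p17, p21, p24, p25, p26, p29, p32, p38, p39, p7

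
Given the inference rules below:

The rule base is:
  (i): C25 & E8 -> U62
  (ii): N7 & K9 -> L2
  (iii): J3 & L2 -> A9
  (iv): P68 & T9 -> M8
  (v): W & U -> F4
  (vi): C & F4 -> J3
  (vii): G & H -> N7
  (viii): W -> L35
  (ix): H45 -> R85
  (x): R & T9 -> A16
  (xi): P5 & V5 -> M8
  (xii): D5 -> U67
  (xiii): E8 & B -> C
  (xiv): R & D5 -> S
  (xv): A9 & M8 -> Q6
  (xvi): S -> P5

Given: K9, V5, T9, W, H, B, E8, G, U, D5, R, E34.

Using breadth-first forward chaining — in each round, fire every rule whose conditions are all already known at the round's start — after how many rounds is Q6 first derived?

4

Round 1 — (v), (vii), (viii), (x), (xii), (xiii), (xiv), derive F4, N7, L35, A16, U67, C, S.
Round 2 — (ii), (vi), (xvi), derive L2, J3, P5.
Round 3 — (iii), (xi), derive A9, M8.
Round 4 — (xv), derive Q6.
Q6 first appears in round 4.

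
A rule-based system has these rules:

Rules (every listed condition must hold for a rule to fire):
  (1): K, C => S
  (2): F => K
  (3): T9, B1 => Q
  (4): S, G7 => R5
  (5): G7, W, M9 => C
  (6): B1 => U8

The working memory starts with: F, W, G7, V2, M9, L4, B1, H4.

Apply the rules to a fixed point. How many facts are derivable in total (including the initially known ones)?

Round 1: (2) [F => K]; (5) [G7, W, M9 => C]; (6) [B1 => U8]. New: K, C, U8.
Round 2: (1) [K, C => S]. New: S.
Round 3: (4) [S, G7 => R5]. New: R5.
Closure: {B1, C, F, G7, H4, K, L4, M9, R5, S, U8, V2, W} — 13 facts.

13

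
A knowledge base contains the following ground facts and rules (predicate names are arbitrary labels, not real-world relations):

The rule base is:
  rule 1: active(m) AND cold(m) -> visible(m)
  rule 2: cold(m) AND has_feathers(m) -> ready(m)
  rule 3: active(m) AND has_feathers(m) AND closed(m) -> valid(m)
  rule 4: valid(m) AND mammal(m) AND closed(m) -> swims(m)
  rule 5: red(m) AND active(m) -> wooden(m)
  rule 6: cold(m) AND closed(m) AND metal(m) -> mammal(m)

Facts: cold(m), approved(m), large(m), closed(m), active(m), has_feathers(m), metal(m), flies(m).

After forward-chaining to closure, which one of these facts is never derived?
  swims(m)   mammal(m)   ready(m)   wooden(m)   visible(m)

Round 1 — rule 1, rule 2, rule 3, rule 6, derive visible(m), ready(m), valid(m), mammal(m).
Round 2 — rule 4, derive swims(m).
Derived: ready(m) (round 1), swims(m) (round 2), visible(m) (round 1), mammal(m) (round 1). wooden(m) never appears in any round.

wooden(m)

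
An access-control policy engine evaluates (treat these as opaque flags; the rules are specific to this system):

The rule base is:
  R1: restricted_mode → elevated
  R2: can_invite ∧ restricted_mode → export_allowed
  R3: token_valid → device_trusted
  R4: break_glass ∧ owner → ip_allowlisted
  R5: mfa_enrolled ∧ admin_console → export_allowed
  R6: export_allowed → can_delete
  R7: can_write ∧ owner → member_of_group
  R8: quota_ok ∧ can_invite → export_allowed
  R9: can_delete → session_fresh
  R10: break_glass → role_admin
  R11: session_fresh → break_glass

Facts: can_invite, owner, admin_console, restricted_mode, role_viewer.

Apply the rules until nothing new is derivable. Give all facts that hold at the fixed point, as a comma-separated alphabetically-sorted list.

admin_console, break_glass, can_delete, can_invite, elevated, export_allowed, ip_allowlisted, owner, restricted_mode, role_admin, role_viewer, session_fresh

Round 1 fires R1, R2, giving elevated, export_allowed.
Round 2 fires R6, giving can_delete.
Round 3 fires R9, giving session_fresh.
Round 4 fires R11, giving break_glass.
Round 5 fires R4, R10, giving ip_allowlisted, role_admin.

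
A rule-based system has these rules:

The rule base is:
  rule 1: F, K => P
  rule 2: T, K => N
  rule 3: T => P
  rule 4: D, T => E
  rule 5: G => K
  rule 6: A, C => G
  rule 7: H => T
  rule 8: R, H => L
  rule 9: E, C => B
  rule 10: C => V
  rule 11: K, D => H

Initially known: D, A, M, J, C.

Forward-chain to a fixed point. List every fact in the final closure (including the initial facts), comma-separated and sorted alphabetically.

A, B, C, D, E, G, H, J, K, M, N, P, T, V

Round 1 fires rule 6, rule 10, giving G, V.
Round 2 fires rule 5, giving K.
Round 3 fires rule 11, giving H.
Round 4 fires rule 7, giving T.
Round 5 fires rule 2, rule 3, rule 4, giving N, P, E.
Round 6 fires rule 9, giving B.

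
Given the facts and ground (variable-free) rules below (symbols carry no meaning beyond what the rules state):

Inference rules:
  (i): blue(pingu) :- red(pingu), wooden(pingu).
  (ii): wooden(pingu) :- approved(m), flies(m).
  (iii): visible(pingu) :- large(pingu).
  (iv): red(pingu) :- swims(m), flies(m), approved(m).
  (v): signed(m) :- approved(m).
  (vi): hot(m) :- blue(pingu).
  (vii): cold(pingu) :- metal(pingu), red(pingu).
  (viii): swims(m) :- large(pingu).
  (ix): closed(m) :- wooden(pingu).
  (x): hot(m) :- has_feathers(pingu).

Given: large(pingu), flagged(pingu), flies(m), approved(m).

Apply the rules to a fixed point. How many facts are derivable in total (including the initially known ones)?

12

Round 1: (ii) [wooden(pingu) :- approved(m), flies(m).]; (iii) [visible(pingu) :- large(pingu).]; (v) [signed(m) :- approved(m).]; (viii) [swims(m) :- large(pingu).]. New: wooden(pingu), visible(pingu), signed(m), swims(m).
Round 2: (iv) [red(pingu) :- swims(m), flies(m), approved(m).]; (ix) [closed(m) :- wooden(pingu).]. New: red(pingu), closed(m).
Round 3: (i) [blue(pingu) :- red(pingu), wooden(pingu).]. New: blue(pingu).
Round 4: (vi) [hot(m) :- blue(pingu).]. New: hot(m).
Closure: {approved(m), blue(pingu), closed(m), flagged(pingu), flies(m), hot(m), large(pingu), red(pingu), signed(m), swims(m), visible(pingu), wooden(pingu)} — 12 facts.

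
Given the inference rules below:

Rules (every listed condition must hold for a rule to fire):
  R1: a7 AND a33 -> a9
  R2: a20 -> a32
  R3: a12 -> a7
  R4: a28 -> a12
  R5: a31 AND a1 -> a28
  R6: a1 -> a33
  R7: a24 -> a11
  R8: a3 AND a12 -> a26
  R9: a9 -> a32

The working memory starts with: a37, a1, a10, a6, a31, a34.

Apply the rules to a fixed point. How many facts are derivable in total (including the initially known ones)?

12

Round 1: R5 [a31 AND a1 -> a28]; R6 [a1 -> a33]. Adds a28, a33.
Round 2: R4 [a28 -> a12]. Adds a12.
Round 3: R3 [a12 -> a7]. Adds a7.
Round 4: R1 [a7 AND a33 -> a9]. Adds a9.
Round 5: R9 [a9 -> a32]. Adds a32.
Closure: {a1, a10, a12, a28, a31, a32, a33, a34, a37, a6, a7, a9} — 12 facts.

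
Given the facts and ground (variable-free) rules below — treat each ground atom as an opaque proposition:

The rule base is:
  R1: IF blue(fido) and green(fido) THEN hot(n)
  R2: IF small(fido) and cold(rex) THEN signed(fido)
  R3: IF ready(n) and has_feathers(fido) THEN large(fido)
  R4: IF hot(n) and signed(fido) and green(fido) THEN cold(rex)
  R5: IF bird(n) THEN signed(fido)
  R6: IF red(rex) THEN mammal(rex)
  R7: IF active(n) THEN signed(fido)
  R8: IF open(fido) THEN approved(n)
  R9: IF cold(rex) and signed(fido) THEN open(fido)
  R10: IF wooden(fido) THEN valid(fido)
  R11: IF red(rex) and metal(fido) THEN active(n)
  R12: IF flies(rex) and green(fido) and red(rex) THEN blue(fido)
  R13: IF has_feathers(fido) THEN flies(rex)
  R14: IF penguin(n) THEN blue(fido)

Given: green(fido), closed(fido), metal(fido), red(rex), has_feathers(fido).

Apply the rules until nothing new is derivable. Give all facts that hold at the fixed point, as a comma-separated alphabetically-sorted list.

Round 1: R6 [IF red(rex) THEN mammal(rex)]; R11 [IF red(rex) and metal(fido) THEN active(n)]; R13 [IF has_feathers(fido) THEN flies(rex)]. Adds mammal(rex), active(n), flies(rex).
Round 2: R7 [IF active(n) THEN signed(fido)]; R12 [IF flies(rex) and green(fido) and red(rex) THEN blue(fido)]. Adds signed(fido), blue(fido).
Round 3: R1 [IF blue(fido) and green(fido) THEN hot(n)]. Adds hot(n).
Round 4: R4 [IF hot(n) and signed(fido) and green(fido) THEN cold(rex)]. Adds cold(rex).
Round 5: R9 [IF cold(rex) and signed(fido) THEN open(fido)]. Adds open(fido).
Round 6: R8 [IF open(fido) THEN approved(n)]. Adds approved(n).

active(n), approved(n), blue(fido), closed(fido), cold(rex), flies(rex), green(fido), has_feathers(fido), hot(n), mammal(rex), metal(fido), open(fido), red(rex), signed(fido)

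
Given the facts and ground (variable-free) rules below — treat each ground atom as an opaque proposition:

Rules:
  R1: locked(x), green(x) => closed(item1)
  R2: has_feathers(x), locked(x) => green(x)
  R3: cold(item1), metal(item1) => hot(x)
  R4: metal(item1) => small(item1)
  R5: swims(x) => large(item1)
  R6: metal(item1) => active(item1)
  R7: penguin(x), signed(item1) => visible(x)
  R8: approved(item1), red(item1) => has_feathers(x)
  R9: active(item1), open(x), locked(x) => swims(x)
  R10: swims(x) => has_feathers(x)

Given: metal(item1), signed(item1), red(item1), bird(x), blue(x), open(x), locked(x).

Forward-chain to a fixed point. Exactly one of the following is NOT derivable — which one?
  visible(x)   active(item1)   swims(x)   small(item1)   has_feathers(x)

Round 1 fires R4, R6, giving small(item1), active(item1).
Round 2 fires R9, giving swims(x).
Round 3 fires R5, R10, giving large(item1), has_feathers(x).
Round 4 fires R2, giving green(x).
Round 5 fires R1, giving closed(item1).
Derived: active(item1) (round 1), swims(x) (round 2), has_feathers(x) (round 3), small(item1) (round 1). visible(x) never appears in any round.

visible(x)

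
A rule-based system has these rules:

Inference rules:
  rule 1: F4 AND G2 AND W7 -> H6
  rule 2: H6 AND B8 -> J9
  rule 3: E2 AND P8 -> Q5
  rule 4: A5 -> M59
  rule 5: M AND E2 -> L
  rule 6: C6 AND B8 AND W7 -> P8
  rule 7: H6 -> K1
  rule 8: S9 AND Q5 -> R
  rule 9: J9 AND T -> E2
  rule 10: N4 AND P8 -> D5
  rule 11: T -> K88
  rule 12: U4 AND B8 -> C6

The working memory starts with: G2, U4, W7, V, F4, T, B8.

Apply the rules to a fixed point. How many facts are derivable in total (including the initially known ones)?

Round 1 — rule 1, rule 11, rule 12, derive H6, K88, C6.
Round 2 — rule 2, rule 6, rule 7, derive J9, P8, K1.
Round 3 — rule 9, derive E2.
Round 4 — rule 3, derive Q5.
Closure: {B8, C6, E2, F4, G2, H6, J9, K1, K88, P8, Q5, T, U4, V, W7} — 15 facts.

15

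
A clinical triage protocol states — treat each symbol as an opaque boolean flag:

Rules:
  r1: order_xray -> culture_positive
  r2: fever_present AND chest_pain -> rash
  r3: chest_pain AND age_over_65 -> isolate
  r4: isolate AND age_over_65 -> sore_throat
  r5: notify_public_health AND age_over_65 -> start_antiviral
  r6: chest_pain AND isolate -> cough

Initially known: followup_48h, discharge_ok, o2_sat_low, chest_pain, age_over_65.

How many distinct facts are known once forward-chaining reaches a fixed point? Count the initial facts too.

Round 1 — r3, derive isolate.
Round 2 — r4, r6, derive sore_throat, cough.
Closure: {age_over_65, chest_pain, cough, discharge_ok, followup_48h, isolate, o2_sat_low, sore_throat} — 8 facts.

8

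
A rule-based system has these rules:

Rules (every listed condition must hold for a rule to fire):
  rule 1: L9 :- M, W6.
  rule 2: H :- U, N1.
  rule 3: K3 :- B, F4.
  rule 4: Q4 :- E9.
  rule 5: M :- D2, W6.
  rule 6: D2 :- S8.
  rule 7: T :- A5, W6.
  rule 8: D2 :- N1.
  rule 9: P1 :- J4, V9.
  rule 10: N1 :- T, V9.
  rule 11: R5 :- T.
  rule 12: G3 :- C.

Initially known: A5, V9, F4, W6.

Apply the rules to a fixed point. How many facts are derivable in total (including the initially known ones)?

10

Round 1: rule 7 [T :- A5, W6.]. Adds T.
Round 2: rule 10 [N1 :- T, V9.]; rule 11 [R5 :- T.]. Adds N1, R5.
Round 3: rule 8 [D2 :- N1.]. Adds D2.
Round 4: rule 5 [M :- D2, W6.]. Adds M.
Round 5: rule 1 [L9 :- M, W6.]. Adds L9.
Closure: {A5, D2, F4, L9, M, N1, R5, T, V9, W6} — 10 facts.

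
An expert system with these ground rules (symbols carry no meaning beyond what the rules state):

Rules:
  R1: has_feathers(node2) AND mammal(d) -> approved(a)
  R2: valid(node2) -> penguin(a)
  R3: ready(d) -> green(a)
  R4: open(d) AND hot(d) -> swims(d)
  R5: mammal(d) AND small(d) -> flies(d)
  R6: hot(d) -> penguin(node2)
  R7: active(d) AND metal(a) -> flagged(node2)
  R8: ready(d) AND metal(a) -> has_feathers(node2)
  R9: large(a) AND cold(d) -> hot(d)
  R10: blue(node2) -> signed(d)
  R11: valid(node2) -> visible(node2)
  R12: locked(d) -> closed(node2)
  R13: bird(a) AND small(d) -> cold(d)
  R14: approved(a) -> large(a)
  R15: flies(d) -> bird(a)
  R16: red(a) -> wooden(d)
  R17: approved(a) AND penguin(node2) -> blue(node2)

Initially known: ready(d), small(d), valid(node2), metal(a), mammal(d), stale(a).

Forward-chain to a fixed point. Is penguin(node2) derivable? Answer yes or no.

yes

Round 1: R2 [valid(node2) -> penguin(a)]; R3 [ready(d) -> green(a)]; R5 [mammal(d) AND small(d) -> flies(d)]; R8 [ready(d) AND metal(a) -> has_feathers(node2)]; R11 [valid(node2) -> visible(node2)]. New: penguin(a), green(a), flies(d), has_feathers(node2), visible(node2).
Round 2: R1 [has_feathers(node2) AND mammal(d) -> approved(a)]; R15 [flies(d) -> bird(a)]. New: approved(a), bird(a).
Round 3: R13 [bird(a) AND small(d) -> cold(d)]; R14 [approved(a) -> large(a)]. New: cold(d), large(a).
Round 4: R9 [large(a) AND cold(d) -> hot(d)]. New: hot(d).
Round 5: R6 [hot(d) -> penguin(node2)]. New: penguin(node2).
Round 6: R17 [approved(a) AND penguin(node2) -> blue(node2)]. New: blue(node2).
Round 7: R10 [blue(node2) -> signed(d)]. New: signed(d).
penguin(node2) appears in round 5, so it is derivable.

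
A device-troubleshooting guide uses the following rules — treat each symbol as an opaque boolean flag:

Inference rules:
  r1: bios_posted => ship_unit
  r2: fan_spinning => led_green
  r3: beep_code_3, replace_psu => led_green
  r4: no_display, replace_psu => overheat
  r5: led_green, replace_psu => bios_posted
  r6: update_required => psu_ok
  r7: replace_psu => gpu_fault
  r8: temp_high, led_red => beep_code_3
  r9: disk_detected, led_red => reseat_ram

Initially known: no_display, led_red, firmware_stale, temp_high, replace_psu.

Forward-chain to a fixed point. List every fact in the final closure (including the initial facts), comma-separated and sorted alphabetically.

beep_code_3, bios_posted, firmware_stale, gpu_fault, led_green, led_red, no_display, overheat, replace_psu, ship_unit, temp_high

Round 1 fires r4, r7, r8, giving overheat, gpu_fault, beep_code_3.
Round 2 fires r3, giving led_green.
Round 3 fires r5, giving bios_posted.
Round 4 fires r1, giving ship_unit.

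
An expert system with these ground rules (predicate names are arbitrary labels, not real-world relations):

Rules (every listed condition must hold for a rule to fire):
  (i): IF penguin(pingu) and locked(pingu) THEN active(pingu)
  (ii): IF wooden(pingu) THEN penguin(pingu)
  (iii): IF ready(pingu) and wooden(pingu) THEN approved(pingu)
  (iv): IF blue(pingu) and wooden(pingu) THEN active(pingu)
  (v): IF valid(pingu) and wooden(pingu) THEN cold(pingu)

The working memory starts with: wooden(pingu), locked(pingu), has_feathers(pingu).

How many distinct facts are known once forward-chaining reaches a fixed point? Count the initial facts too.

Round 1 fires (ii), giving penguin(pingu).
Round 2 fires (i), giving active(pingu).
Closure: {active(pingu), has_feathers(pingu), locked(pingu), penguin(pingu), wooden(pingu)} — 5 facts.

5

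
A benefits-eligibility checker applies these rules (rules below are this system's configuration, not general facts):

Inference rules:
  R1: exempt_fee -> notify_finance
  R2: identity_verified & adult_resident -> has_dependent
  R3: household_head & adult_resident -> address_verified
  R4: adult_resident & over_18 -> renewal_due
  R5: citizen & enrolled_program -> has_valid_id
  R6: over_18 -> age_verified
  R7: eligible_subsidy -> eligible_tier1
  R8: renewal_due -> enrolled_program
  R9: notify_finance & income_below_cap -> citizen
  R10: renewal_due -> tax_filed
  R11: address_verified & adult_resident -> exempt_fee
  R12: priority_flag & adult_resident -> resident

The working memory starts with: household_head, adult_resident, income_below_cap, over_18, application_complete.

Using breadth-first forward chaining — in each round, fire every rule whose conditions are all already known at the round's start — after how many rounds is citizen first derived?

Round 1: R3 [household_head & adult_resident -> address_verified]; R4 [adult_resident & over_18 -> renewal_due]; R6 [over_18 -> age_verified]. Adds address_verified, renewal_due, age_verified.
Round 2: R8 [renewal_due -> enrolled_program]; R10 [renewal_due -> tax_filed]; R11 [address_verified & adult_resident -> exempt_fee]. Adds enrolled_program, tax_filed, exempt_fee.
Round 3: R1 [exempt_fee -> notify_finance]. Adds notify_finance.
Round 4: R9 [notify_finance & income_below_cap -> citizen]. Adds citizen.
citizen first appears in round 4.

4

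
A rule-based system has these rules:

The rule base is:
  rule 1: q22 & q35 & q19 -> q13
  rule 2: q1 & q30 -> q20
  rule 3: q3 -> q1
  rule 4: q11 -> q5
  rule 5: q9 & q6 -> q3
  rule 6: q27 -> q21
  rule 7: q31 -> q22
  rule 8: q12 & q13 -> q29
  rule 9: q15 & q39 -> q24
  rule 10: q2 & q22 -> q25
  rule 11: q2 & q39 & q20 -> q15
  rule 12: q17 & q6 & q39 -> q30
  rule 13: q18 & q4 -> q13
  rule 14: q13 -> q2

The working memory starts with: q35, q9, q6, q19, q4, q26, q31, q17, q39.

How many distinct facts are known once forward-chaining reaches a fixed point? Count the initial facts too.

19

Round 1: rule 5 [q9 & q6 -> q3]; rule 7 [q31 -> q22]; rule 12 [q17 & q6 & q39 -> q30]. Adds q3, q22, q30.
Round 2: rule 1 [q22 & q35 & q19 -> q13]; rule 3 [q3 -> q1]. Adds q13, q1.
Round 3: rule 2 [q1 & q30 -> q20]; rule 14 [q13 -> q2]. Adds q20, q2.
Round 4: rule 10 [q2 & q22 -> q25]; rule 11 [q2 & q39 & q20 -> q15]. Adds q25, q15.
Round 5: rule 9 [q15 & q39 -> q24]. Adds q24.
Closure: {q1, q13, q15, q17, q19, q2, q20, q22, q24, q25, q26, q3, q30, q31, q35, q39, q4, q6, q9} — 19 facts.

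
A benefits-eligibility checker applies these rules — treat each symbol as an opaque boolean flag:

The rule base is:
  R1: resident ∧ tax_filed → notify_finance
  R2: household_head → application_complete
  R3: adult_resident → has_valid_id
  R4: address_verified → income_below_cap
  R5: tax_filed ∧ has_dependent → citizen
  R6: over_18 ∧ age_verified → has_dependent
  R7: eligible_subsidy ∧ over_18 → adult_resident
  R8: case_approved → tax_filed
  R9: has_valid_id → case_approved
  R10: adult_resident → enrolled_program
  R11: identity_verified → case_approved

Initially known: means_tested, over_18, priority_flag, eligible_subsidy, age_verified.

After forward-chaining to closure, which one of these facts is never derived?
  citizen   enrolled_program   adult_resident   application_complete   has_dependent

application_complete

Round 1 fires R6, R7, giving has_dependent, adult_resident.
Round 2 fires R3, R10, giving has_valid_id, enrolled_program.
Round 3 fires R9, giving case_approved.
Round 4 fires R8, giving tax_filed.
Round 5 fires R5, giving citizen.
Derived: has_dependent (round 1), adult_resident (round 1), citizen (round 5), enrolled_program (round 2). application_complete never appears in any round.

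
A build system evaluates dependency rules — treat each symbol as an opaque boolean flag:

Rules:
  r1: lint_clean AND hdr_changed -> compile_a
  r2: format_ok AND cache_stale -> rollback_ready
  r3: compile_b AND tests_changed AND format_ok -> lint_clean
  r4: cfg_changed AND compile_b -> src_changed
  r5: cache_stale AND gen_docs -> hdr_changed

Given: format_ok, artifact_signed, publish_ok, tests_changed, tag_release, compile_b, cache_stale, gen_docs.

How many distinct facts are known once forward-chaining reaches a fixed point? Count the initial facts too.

[1] r2 [format_ok AND cache_stale -> rollback_ready]; r3 [compile_b AND tests_changed AND format_ok -> lint_clean]; r5 [cache_stale AND gen_docs -> hdr_changed]. ⇒ new: rollback_ready, lint_clean, hdr_changed.
[2] r1 [lint_clean AND hdr_changed -> compile_a]. ⇒ new: compile_a.
Closure: {artifact_signed, cache_stale, compile_a, compile_b, format_ok, gen_docs, hdr_changed, lint_clean, publish_ok, rollback_ready, tag_release, tests_changed} — 12 facts.

12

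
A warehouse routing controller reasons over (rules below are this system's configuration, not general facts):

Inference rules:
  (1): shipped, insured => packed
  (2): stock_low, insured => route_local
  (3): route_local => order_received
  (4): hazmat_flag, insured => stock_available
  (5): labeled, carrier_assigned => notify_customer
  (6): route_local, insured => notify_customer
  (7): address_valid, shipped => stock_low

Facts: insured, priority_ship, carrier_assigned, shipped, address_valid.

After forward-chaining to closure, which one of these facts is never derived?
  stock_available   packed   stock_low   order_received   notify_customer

Round 1 fires (1), (7), giving packed, stock_low.
Round 2 fires (2), giving route_local.
Round 3 fires (3), (6), giving order_received, notify_customer.
Derived: stock_low (round 1), order_received (round 3), packed (round 1), notify_customer (round 3). stock_available never appears in any round.

stock_available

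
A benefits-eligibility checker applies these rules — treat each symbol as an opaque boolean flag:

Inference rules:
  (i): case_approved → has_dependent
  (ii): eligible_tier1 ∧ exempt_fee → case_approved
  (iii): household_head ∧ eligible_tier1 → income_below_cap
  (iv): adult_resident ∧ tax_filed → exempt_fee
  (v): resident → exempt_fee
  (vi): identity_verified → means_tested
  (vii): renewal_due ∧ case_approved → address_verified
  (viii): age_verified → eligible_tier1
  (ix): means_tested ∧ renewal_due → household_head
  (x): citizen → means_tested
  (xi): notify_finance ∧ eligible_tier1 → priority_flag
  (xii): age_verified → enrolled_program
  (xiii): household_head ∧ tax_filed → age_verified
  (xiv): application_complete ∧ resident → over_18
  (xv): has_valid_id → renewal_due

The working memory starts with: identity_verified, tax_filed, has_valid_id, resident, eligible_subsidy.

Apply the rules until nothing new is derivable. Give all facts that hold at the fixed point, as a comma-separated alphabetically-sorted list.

[1] (v) [resident → exempt_fee]; (vi) [identity_verified → means_tested]; (xv) [has_valid_id → renewal_due]. ⇒ new: exempt_fee, means_tested, renewal_due.
[2] (ix) [means_tested ∧ renewal_due → household_head]. ⇒ new: household_head.
[3] (xiii) [household_head ∧ tax_filed → age_verified]. ⇒ new: age_verified.
[4] (viii) [age_verified → eligible_tier1]; (xii) [age_verified → enrolled_program]. ⇒ new: eligible_tier1, enrolled_program.
[5] (ii) [eligible_tier1 ∧ exempt_fee → case_approved]; (iii) [household_head ∧ eligible_tier1 → income_below_cap]. ⇒ new: case_approved, income_below_cap.
[6] (i) [case_approved → has_dependent]; (vii) [renewal_due ∧ case_approved → address_verified]. ⇒ new: has_dependent, address_verified.

address_verified, age_verified, case_approved, eligible_subsidy, eligible_tier1, enrolled_program, exempt_fee, has_dependent, has_valid_id, household_head, identity_verified, income_below_cap, means_tested, renewal_due, resident, tax_filed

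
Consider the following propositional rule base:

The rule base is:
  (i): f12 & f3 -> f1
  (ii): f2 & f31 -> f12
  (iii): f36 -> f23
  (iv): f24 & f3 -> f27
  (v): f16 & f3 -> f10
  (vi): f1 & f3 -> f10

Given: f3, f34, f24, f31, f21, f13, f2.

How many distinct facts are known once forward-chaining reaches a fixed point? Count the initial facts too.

Round 1 fires (ii), (iv), giving f12, f27.
Round 2 fires (i), giving f1.
Round 3 fires (vi), giving f10.
Closure: {f1, f10, f12, f13, f2, f21, f24, f27, f3, f31, f34} — 11 facts.

11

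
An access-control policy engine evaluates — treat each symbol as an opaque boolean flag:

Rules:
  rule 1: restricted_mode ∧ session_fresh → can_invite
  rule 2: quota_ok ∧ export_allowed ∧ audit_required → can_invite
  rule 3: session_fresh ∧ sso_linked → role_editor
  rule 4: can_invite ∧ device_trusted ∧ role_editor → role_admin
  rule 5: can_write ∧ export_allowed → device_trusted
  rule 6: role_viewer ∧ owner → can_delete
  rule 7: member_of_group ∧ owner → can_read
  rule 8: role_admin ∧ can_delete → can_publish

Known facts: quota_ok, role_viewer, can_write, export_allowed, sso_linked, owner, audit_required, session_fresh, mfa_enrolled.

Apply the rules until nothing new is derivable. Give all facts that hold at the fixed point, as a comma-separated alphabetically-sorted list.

audit_required, can_delete, can_invite, can_publish, can_write, device_trusted, export_allowed, mfa_enrolled, owner, quota_ok, role_admin, role_editor, role_viewer, session_fresh, sso_linked

Round 1: rule 2 [quota_ok ∧ export_allowed ∧ audit_required → can_invite]; rule 3 [session_fresh ∧ sso_linked → role_editor]; rule 5 [can_write ∧ export_allowed → device_trusted]; rule 6 [role_viewer ∧ owner → can_delete]. New: can_invite, role_editor, device_trusted, can_delete.
Round 2: rule 4 [can_invite ∧ device_trusted ∧ role_editor → role_admin]. New: role_admin.
Round 3: rule 8 [role_admin ∧ can_delete → can_publish]. New: can_publish.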